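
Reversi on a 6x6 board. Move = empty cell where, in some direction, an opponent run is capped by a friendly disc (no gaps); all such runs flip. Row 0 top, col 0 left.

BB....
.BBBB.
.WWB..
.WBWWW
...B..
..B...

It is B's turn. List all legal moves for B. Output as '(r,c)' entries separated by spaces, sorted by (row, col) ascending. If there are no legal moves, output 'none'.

Answer: (1,0) (2,0) (2,5) (3,0) (4,0) (4,1) (4,4) (4,5)

Derivation:
(1,0): flips 1 -> legal
(2,0): flips 2 -> legal
(2,4): no bracket -> illegal
(2,5): flips 1 -> legal
(3,0): flips 2 -> legal
(4,0): flips 2 -> legal
(4,1): flips 2 -> legal
(4,2): no bracket -> illegal
(4,4): flips 2 -> legal
(4,5): flips 1 -> legal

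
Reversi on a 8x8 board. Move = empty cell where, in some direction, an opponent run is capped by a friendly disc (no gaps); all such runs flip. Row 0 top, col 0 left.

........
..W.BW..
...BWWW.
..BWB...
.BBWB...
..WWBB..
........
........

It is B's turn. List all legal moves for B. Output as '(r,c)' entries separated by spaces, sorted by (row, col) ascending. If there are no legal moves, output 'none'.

Answer: (0,1) (0,6) (1,6) (2,2) (2,7) (3,6) (5,1) (6,1) (6,2) (6,3) (6,4)

Derivation:
(0,1): flips 1 -> legal
(0,2): no bracket -> illegal
(0,3): no bracket -> illegal
(0,4): no bracket -> illegal
(0,5): no bracket -> illegal
(0,6): flips 3 -> legal
(1,1): no bracket -> illegal
(1,3): no bracket -> illegal
(1,6): flips 2 -> legal
(1,7): no bracket -> illegal
(2,1): no bracket -> illegal
(2,2): flips 1 -> legal
(2,7): flips 3 -> legal
(3,5): no bracket -> illegal
(3,6): flips 1 -> legal
(3,7): no bracket -> illegal
(5,1): flips 2 -> legal
(6,1): flips 2 -> legal
(6,2): flips 2 -> legal
(6,3): flips 4 -> legal
(6,4): flips 1 -> legal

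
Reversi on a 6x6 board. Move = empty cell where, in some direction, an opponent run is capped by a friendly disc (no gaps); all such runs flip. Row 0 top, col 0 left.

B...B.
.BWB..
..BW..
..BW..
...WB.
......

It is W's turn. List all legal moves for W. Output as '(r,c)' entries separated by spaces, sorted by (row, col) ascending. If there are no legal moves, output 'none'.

Answer: (0,3) (1,0) (1,4) (2,1) (3,1) (4,1) (4,2) (4,5) (5,5)

Derivation:
(0,1): no bracket -> illegal
(0,2): no bracket -> illegal
(0,3): flips 1 -> legal
(0,5): no bracket -> illegal
(1,0): flips 1 -> legal
(1,4): flips 1 -> legal
(1,5): no bracket -> illegal
(2,0): no bracket -> illegal
(2,1): flips 2 -> legal
(2,4): no bracket -> illegal
(3,1): flips 1 -> legal
(3,4): no bracket -> illegal
(3,5): no bracket -> illegal
(4,1): flips 1 -> legal
(4,2): flips 2 -> legal
(4,5): flips 1 -> legal
(5,3): no bracket -> illegal
(5,4): no bracket -> illegal
(5,5): flips 1 -> legal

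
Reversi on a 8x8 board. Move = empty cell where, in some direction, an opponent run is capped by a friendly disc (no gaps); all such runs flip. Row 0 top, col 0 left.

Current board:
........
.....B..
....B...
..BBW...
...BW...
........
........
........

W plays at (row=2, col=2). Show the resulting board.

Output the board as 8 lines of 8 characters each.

Answer: ........
.....B..
..W.B...
..BWW...
...BW...
........
........
........

Derivation:
Place W at (2,2); scan 8 dirs for brackets.
Dir NW: first cell '.' (not opp) -> no flip
Dir N: first cell '.' (not opp) -> no flip
Dir NE: first cell '.' (not opp) -> no flip
Dir W: first cell '.' (not opp) -> no flip
Dir E: first cell '.' (not opp) -> no flip
Dir SW: first cell '.' (not opp) -> no flip
Dir S: opp run (3,2), next='.' -> no flip
Dir SE: opp run (3,3) capped by W -> flip
All flips: (3,3)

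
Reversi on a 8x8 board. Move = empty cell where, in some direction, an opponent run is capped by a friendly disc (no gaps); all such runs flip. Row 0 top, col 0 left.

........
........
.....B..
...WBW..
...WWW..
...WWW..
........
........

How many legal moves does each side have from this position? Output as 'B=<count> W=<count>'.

-- B to move --
(2,2): no bracket -> illegal
(2,3): no bracket -> illegal
(2,4): no bracket -> illegal
(2,6): no bracket -> illegal
(3,2): flips 1 -> legal
(3,6): flips 1 -> legal
(4,2): no bracket -> illegal
(4,6): no bracket -> illegal
(5,2): flips 1 -> legal
(5,6): flips 1 -> legal
(6,2): no bracket -> illegal
(6,3): no bracket -> illegal
(6,4): flips 2 -> legal
(6,5): flips 3 -> legal
(6,6): no bracket -> illegal
B mobility = 6
-- W to move --
(1,4): no bracket -> illegal
(1,5): flips 1 -> legal
(1,6): flips 2 -> legal
(2,3): flips 1 -> legal
(2,4): flips 1 -> legal
(2,6): no bracket -> illegal
(3,6): no bracket -> illegal
W mobility = 4

Answer: B=6 W=4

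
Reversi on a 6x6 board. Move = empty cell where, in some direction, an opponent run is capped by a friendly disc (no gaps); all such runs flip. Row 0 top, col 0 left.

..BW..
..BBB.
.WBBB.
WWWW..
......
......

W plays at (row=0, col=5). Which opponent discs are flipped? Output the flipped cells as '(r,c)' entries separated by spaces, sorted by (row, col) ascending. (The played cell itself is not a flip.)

Dir NW: edge -> no flip
Dir N: edge -> no flip
Dir NE: edge -> no flip
Dir W: first cell '.' (not opp) -> no flip
Dir E: edge -> no flip
Dir SW: opp run (1,4) (2,3) capped by W -> flip
Dir S: first cell '.' (not opp) -> no flip
Dir SE: edge -> no flip

Answer: (1,4) (2,3)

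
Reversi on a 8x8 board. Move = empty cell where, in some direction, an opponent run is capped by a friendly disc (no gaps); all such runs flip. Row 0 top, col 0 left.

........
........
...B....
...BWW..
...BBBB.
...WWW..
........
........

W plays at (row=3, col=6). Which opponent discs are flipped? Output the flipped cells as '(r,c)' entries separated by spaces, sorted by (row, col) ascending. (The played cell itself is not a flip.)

Answer: (4,5)

Derivation:
Dir NW: first cell '.' (not opp) -> no flip
Dir N: first cell '.' (not opp) -> no flip
Dir NE: first cell '.' (not opp) -> no flip
Dir W: first cell 'W' (not opp) -> no flip
Dir E: first cell '.' (not opp) -> no flip
Dir SW: opp run (4,5) capped by W -> flip
Dir S: opp run (4,6), next='.' -> no flip
Dir SE: first cell '.' (not opp) -> no flip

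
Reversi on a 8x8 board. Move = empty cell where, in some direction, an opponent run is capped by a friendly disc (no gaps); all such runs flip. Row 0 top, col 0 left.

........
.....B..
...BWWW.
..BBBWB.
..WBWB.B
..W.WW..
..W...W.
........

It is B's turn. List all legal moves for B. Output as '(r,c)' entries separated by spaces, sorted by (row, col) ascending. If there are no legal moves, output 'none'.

(1,3): no bracket -> illegal
(1,4): flips 2 -> legal
(1,6): flips 2 -> legal
(1,7): no bracket -> illegal
(2,7): flips 3 -> legal
(3,1): no bracket -> illegal
(3,7): flips 1 -> legal
(4,1): flips 1 -> legal
(4,6): no bracket -> illegal
(5,1): flips 1 -> legal
(5,3): no bracket -> illegal
(5,6): no bracket -> illegal
(5,7): no bracket -> illegal
(6,1): flips 1 -> legal
(6,3): flips 1 -> legal
(6,4): flips 2 -> legal
(6,5): flips 2 -> legal
(6,7): no bracket -> illegal
(7,1): no bracket -> illegal
(7,2): flips 3 -> legal
(7,3): no bracket -> illegal
(7,5): no bracket -> illegal
(7,6): no bracket -> illegal
(7,7): flips 3 -> legal

Answer: (1,4) (1,6) (2,7) (3,7) (4,1) (5,1) (6,1) (6,3) (6,4) (6,5) (7,2) (7,7)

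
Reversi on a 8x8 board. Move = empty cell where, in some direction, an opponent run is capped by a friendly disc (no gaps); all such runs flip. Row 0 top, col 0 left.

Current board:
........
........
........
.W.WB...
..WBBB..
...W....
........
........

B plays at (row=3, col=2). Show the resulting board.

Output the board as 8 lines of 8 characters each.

Answer: ........
........
........
.WBBB...
..WBBB..
...W....
........
........

Derivation:
Place B at (3,2); scan 8 dirs for brackets.
Dir NW: first cell '.' (not opp) -> no flip
Dir N: first cell '.' (not opp) -> no flip
Dir NE: first cell '.' (not opp) -> no flip
Dir W: opp run (3,1), next='.' -> no flip
Dir E: opp run (3,3) capped by B -> flip
Dir SW: first cell '.' (not opp) -> no flip
Dir S: opp run (4,2), next='.' -> no flip
Dir SE: first cell 'B' (not opp) -> no flip
All flips: (3,3)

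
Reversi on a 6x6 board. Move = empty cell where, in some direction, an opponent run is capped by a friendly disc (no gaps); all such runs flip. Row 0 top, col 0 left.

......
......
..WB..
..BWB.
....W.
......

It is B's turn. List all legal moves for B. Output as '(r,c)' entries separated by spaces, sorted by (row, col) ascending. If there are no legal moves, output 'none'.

Answer: (1,2) (2,1) (4,3) (5,4)

Derivation:
(1,1): no bracket -> illegal
(1,2): flips 1 -> legal
(1,3): no bracket -> illegal
(2,1): flips 1 -> legal
(2,4): no bracket -> illegal
(3,1): no bracket -> illegal
(3,5): no bracket -> illegal
(4,2): no bracket -> illegal
(4,3): flips 1 -> legal
(4,5): no bracket -> illegal
(5,3): no bracket -> illegal
(5,4): flips 1 -> legal
(5,5): no bracket -> illegal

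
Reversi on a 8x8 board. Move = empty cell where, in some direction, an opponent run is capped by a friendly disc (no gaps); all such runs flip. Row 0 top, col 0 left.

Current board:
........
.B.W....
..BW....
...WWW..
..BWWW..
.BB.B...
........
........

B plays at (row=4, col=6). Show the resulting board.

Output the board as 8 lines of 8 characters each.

Answer: ........
.B.W....
..BW....
...WWW..
..BBBBB.
.BB.B...
........
........

Derivation:
Place B at (4,6); scan 8 dirs for brackets.
Dir NW: opp run (3,5), next='.' -> no flip
Dir N: first cell '.' (not opp) -> no flip
Dir NE: first cell '.' (not opp) -> no flip
Dir W: opp run (4,5) (4,4) (4,3) capped by B -> flip
Dir E: first cell '.' (not opp) -> no flip
Dir SW: first cell '.' (not opp) -> no flip
Dir S: first cell '.' (not opp) -> no flip
Dir SE: first cell '.' (not opp) -> no flip
All flips: (4,3) (4,4) (4,5)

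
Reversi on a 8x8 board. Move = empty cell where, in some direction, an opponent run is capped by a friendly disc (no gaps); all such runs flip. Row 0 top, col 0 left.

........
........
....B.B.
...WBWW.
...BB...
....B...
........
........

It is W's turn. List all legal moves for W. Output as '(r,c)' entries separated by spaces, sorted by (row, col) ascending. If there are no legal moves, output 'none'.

Answer: (1,3) (1,5) (1,6) (1,7) (5,3) (5,5)

Derivation:
(1,3): flips 1 -> legal
(1,4): no bracket -> illegal
(1,5): flips 1 -> legal
(1,6): flips 1 -> legal
(1,7): flips 1 -> legal
(2,3): no bracket -> illegal
(2,5): no bracket -> illegal
(2,7): no bracket -> illegal
(3,2): no bracket -> illegal
(3,7): no bracket -> illegal
(4,2): no bracket -> illegal
(4,5): no bracket -> illegal
(5,2): no bracket -> illegal
(5,3): flips 2 -> legal
(5,5): flips 1 -> legal
(6,3): no bracket -> illegal
(6,4): no bracket -> illegal
(6,5): no bracket -> illegal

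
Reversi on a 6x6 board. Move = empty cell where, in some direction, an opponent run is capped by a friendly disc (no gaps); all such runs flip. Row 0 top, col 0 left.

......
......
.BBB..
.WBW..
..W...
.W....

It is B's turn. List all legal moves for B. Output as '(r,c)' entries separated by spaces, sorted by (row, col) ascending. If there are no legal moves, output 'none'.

Answer: (3,0) (3,4) (4,0) (4,1) (4,3) (4,4) (5,2)

Derivation:
(2,0): no bracket -> illegal
(2,4): no bracket -> illegal
(3,0): flips 1 -> legal
(3,4): flips 1 -> legal
(4,0): flips 1 -> legal
(4,1): flips 1 -> legal
(4,3): flips 1 -> legal
(4,4): flips 1 -> legal
(5,0): no bracket -> illegal
(5,2): flips 1 -> legal
(5,3): no bracket -> illegal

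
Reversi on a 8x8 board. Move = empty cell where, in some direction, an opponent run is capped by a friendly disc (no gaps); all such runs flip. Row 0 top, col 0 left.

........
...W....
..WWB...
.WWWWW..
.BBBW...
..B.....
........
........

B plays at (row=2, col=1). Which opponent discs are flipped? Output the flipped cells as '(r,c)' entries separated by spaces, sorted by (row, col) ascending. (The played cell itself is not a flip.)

Dir NW: first cell '.' (not opp) -> no flip
Dir N: first cell '.' (not opp) -> no flip
Dir NE: first cell '.' (not opp) -> no flip
Dir W: first cell '.' (not opp) -> no flip
Dir E: opp run (2,2) (2,3) capped by B -> flip
Dir SW: first cell '.' (not opp) -> no flip
Dir S: opp run (3,1) capped by B -> flip
Dir SE: opp run (3,2) capped by B -> flip

Answer: (2,2) (2,3) (3,1) (3,2)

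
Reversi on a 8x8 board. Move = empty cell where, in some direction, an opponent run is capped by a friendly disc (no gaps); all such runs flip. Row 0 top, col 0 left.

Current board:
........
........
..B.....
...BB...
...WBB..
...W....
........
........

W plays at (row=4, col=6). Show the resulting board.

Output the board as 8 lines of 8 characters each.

Place W at (4,6); scan 8 dirs for brackets.
Dir NW: first cell '.' (not opp) -> no flip
Dir N: first cell '.' (not opp) -> no flip
Dir NE: first cell '.' (not opp) -> no flip
Dir W: opp run (4,5) (4,4) capped by W -> flip
Dir E: first cell '.' (not opp) -> no flip
Dir SW: first cell '.' (not opp) -> no flip
Dir S: first cell '.' (not opp) -> no flip
Dir SE: first cell '.' (not opp) -> no flip
All flips: (4,4) (4,5)

Answer: ........
........
..B.....
...BB...
...WWWW.
...W....
........
........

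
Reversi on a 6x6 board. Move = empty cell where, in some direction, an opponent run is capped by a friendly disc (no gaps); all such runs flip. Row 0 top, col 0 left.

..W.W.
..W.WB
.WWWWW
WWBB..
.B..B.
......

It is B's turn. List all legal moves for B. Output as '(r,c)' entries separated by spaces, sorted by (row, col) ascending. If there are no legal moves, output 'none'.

Answer: (0,5) (1,0) (1,1) (1,3) (3,5)

Derivation:
(0,1): no bracket -> illegal
(0,3): no bracket -> illegal
(0,5): flips 2 -> legal
(1,0): flips 1 -> legal
(1,1): flips 3 -> legal
(1,3): flips 2 -> legal
(2,0): no bracket -> illegal
(3,4): no bracket -> illegal
(3,5): flips 1 -> legal
(4,0): no bracket -> illegal
(4,2): no bracket -> illegal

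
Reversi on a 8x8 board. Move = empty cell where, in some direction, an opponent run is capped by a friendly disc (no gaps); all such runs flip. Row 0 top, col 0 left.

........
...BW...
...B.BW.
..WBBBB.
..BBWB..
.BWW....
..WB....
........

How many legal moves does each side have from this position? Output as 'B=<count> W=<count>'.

-- B to move --
(0,3): flips 1 -> legal
(0,4): no bracket -> illegal
(0,5): flips 1 -> legal
(1,5): flips 1 -> legal
(1,6): flips 1 -> legal
(1,7): flips 1 -> legal
(2,1): flips 1 -> legal
(2,2): flips 1 -> legal
(2,4): no bracket -> illegal
(2,7): flips 1 -> legal
(3,1): flips 1 -> legal
(3,7): no bracket -> illegal
(4,1): flips 2 -> legal
(5,4): flips 3 -> legal
(5,5): flips 1 -> legal
(6,1): flips 2 -> legal
(6,4): flips 1 -> legal
(7,1): flips 3 -> legal
(7,2): flips 2 -> legal
(7,3): flips 1 -> legal
B mobility = 17
-- W to move --
(0,2): no bracket -> illegal
(0,3): flips 4 -> legal
(0,4): no bracket -> illegal
(1,2): flips 1 -> legal
(1,5): no bracket -> illegal
(1,6): flips 3 -> legal
(2,2): flips 1 -> legal
(2,4): flips 2 -> legal
(2,7): no bracket -> illegal
(3,1): flips 1 -> legal
(3,7): flips 4 -> legal
(4,0): flips 1 -> legal
(4,1): flips 2 -> legal
(4,6): flips 2 -> legal
(4,7): flips 2 -> legal
(5,0): flips 1 -> legal
(5,4): flips 1 -> legal
(5,5): no bracket -> illegal
(5,6): no bracket -> illegal
(6,0): no bracket -> illegal
(6,1): no bracket -> illegal
(6,4): flips 1 -> legal
(7,2): no bracket -> illegal
(7,3): flips 1 -> legal
(7,4): flips 1 -> legal
W mobility = 16

Answer: B=17 W=16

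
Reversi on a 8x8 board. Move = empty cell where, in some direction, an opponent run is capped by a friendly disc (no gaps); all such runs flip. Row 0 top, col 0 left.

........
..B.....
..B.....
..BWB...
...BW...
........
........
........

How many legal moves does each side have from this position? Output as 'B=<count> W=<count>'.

-- B to move --
(2,3): flips 1 -> legal
(2,4): no bracket -> illegal
(3,5): no bracket -> illegal
(4,2): no bracket -> illegal
(4,5): flips 1 -> legal
(5,3): no bracket -> illegal
(5,4): flips 1 -> legal
(5,5): flips 2 -> legal
B mobility = 4
-- W to move --
(0,1): no bracket -> illegal
(0,2): no bracket -> illegal
(0,3): no bracket -> illegal
(1,1): flips 1 -> legal
(1,3): no bracket -> illegal
(2,1): no bracket -> illegal
(2,3): no bracket -> illegal
(2,4): flips 1 -> legal
(2,5): no bracket -> illegal
(3,1): flips 1 -> legal
(3,5): flips 1 -> legal
(4,1): no bracket -> illegal
(4,2): flips 1 -> legal
(4,5): no bracket -> illegal
(5,2): no bracket -> illegal
(5,3): flips 1 -> legal
(5,4): no bracket -> illegal
W mobility = 6

Answer: B=4 W=6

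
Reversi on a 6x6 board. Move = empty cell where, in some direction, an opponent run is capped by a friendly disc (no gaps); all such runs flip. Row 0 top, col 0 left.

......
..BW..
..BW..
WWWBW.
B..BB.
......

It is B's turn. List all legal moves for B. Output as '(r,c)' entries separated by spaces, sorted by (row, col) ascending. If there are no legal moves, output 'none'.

Answer: (0,3) (0,4) (1,4) (2,0) (2,1) (2,4) (2,5) (3,5) (4,2) (4,5)

Derivation:
(0,2): no bracket -> illegal
(0,3): flips 2 -> legal
(0,4): flips 1 -> legal
(1,4): flips 1 -> legal
(2,0): flips 1 -> legal
(2,1): flips 1 -> legal
(2,4): flips 2 -> legal
(2,5): flips 1 -> legal
(3,5): flips 1 -> legal
(4,1): no bracket -> illegal
(4,2): flips 1 -> legal
(4,5): flips 2 -> legal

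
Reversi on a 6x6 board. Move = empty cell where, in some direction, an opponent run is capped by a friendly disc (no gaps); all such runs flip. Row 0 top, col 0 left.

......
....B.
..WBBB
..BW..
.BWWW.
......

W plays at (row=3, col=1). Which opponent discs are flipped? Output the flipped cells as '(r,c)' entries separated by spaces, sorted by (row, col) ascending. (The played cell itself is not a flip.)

Answer: (3,2)

Derivation:
Dir NW: first cell '.' (not opp) -> no flip
Dir N: first cell '.' (not opp) -> no flip
Dir NE: first cell 'W' (not opp) -> no flip
Dir W: first cell '.' (not opp) -> no flip
Dir E: opp run (3,2) capped by W -> flip
Dir SW: first cell '.' (not opp) -> no flip
Dir S: opp run (4,1), next='.' -> no flip
Dir SE: first cell 'W' (not opp) -> no flip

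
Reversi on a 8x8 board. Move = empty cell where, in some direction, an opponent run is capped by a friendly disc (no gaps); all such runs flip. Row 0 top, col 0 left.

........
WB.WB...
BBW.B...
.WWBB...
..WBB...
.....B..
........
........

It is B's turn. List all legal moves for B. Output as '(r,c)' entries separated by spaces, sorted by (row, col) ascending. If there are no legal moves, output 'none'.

Answer: (0,0) (0,2) (1,2) (2,3) (3,0) (4,1) (5,1) (5,3)

Derivation:
(0,0): flips 1 -> legal
(0,1): no bracket -> illegal
(0,2): flips 1 -> legal
(0,3): no bracket -> illegal
(0,4): no bracket -> illegal
(1,2): flips 1 -> legal
(2,3): flips 1 -> legal
(3,0): flips 2 -> legal
(4,0): no bracket -> illegal
(4,1): flips 2 -> legal
(5,1): flips 1 -> legal
(5,2): no bracket -> illegal
(5,3): flips 2 -> legal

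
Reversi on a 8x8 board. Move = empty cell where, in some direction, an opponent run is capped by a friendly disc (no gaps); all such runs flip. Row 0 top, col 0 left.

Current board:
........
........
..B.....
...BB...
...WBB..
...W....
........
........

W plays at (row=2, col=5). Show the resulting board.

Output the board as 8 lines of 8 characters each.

Answer: ........
........
..B..W..
...BW...
...WBB..
...W....
........
........

Derivation:
Place W at (2,5); scan 8 dirs for brackets.
Dir NW: first cell '.' (not opp) -> no flip
Dir N: first cell '.' (not opp) -> no flip
Dir NE: first cell '.' (not opp) -> no flip
Dir W: first cell '.' (not opp) -> no flip
Dir E: first cell '.' (not opp) -> no flip
Dir SW: opp run (3,4) capped by W -> flip
Dir S: first cell '.' (not opp) -> no flip
Dir SE: first cell '.' (not opp) -> no flip
All flips: (3,4)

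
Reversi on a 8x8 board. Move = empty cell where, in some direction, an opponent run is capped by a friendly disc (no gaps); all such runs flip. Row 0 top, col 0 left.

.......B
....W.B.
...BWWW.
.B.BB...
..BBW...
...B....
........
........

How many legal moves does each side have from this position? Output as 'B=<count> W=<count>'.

Answer: B=9 W=7

Derivation:
-- B to move --
(0,3): no bracket -> illegal
(0,4): flips 2 -> legal
(0,5): flips 1 -> legal
(1,3): no bracket -> illegal
(1,5): flips 1 -> legal
(1,7): no bracket -> illegal
(2,7): flips 3 -> legal
(3,5): flips 1 -> legal
(3,6): flips 1 -> legal
(3,7): no bracket -> illegal
(4,5): flips 1 -> legal
(5,4): flips 1 -> legal
(5,5): flips 1 -> legal
B mobility = 9
-- W to move --
(0,5): no bracket -> illegal
(0,6): flips 1 -> legal
(1,2): no bracket -> illegal
(1,3): no bracket -> illegal
(1,5): no bracket -> illegal
(1,7): no bracket -> illegal
(2,0): no bracket -> illegal
(2,1): no bracket -> illegal
(2,2): flips 2 -> legal
(2,7): no bracket -> illegal
(3,0): no bracket -> illegal
(3,2): flips 1 -> legal
(3,5): no bracket -> illegal
(4,0): no bracket -> illegal
(4,1): flips 2 -> legal
(4,5): no bracket -> illegal
(5,1): flips 2 -> legal
(5,2): flips 2 -> legal
(5,4): no bracket -> illegal
(6,2): flips 1 -> legal
(6,3): no bracket -> illegal
(6,4): no bracket -> illegal
W mobility = 7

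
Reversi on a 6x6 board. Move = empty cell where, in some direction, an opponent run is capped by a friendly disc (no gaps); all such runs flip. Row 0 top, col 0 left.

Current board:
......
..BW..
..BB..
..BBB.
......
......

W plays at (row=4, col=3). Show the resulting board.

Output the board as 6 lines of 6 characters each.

Answer: ......
..BW..
..BW..
..BWB.
...W..
......

Derivation:
Place W at (4,3); scan 8 dirs for brackets.
Dir NW: opp run (3,2), next='.' -> no flip
Dir N: opp run (3,3) (2,3) capped by W -> flip
Dir NE: opp run (3,4), next='.' -> no flip
Dir W: first cell '.' (not opp) -> no flip
Dir E: first cell '.' (not opp) -> no flip
Dir SW: first cell '.' (not opp) -> no flip
Dir S: first cell '.' (not opp) -> no flip
Dir SE: first cell '.' (not opp) -> no flip
All flips: (2,3) (3,3)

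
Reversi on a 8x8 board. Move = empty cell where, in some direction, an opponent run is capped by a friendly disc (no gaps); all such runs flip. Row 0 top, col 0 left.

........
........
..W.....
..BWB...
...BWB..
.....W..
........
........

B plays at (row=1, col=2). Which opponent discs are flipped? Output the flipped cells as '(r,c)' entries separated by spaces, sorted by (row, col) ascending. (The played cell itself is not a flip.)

Answer: (2,2)

Derivation:
Dir NW: first cell '.' (not opp) -> no flip
Dir N: first cell '.' (not opp) -> no flip
Dir NE: first cell '.' (not opp) -> no flip
Dir W: first cell '.' (not opp) -> no flip
Dir E: first cell '.' (not opp) -> no flip
Dir SW: first cell '.' (not opp) -> no flip
Dir S: opp run (2,2) capped by B -> flip
Dir SE: first cell '.' (not opp) -> no flip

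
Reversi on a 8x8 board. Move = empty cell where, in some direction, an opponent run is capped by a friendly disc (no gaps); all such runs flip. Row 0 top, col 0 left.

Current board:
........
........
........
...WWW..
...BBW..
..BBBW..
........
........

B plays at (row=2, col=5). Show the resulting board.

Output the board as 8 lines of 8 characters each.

Place B at (2,5); scan 8 dirs for brackets.
Dir NW: first cell '.' (not opp) -> no flip
Dir N: first cell '.' (not opp) -> no flip
Dir NE: first cell '.' (not opp) -> no flip
Dir W: first cell '.' (not opp) -> no flip
Dir E: first cell '.' (not opp) -> no flip
Dir SW: opp run (3,4) capped by B -> flip
Dir S: opp run (3,5) (4,5) (5,5), next='.' -> no flip
Dir SE: first cell '.' (not opp) -> no flip
All flips: (3,4)

Answer: ........
........
.....B..
...WBW..
...BBW..
..BBBW..
........
........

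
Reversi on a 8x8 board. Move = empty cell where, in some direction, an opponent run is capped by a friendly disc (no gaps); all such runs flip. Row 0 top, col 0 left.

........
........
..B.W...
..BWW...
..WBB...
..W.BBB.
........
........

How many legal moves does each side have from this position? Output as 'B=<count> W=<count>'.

Answer: B=7 W=7

Derivation:
-- B to move --
(1,3): no bracket -> illegal
(1,4): flips 2 -> legal
(1,5): no bracket -> illegal
(2,3): flips 1 -> legal
(2,5): flips 1 -> legal
(3,1): no bracket -> illegal
(3,5): flips 2 -> legal
(4,1): flips 1 -> legal
(4,5): no bracket -> illegal
(5,1): no bracket -> illegal
(5,3): no bracket -> illegal
(6,1): flips 1 -> legal
(6,2): flips 2 -> legal
(6,3): no bracket -> illegal
B mobility = 7
-- W to move --
(1,1): flips 1 -> legal
(1,2): flips 2 -> legal
(1,3): no bracket -> illegal
(2,1): no bracket -> illegal
(2,3): no bracket -> illegal
(3,1): flips 1 -> legal
(3,5): no bracket -> illegal
(4,1): no bracket -> illegal
(4,5): flips 2 -> legal
(4,6): no bracket -> illegal
(4,7): no bracket -> illegal
(5,3): flips 1 -> legal
(5,7): no bracket -> illegal
(6,3): no bracket -> illegal
(6,4): flips 2 -> legal
(6,5): no bracket -> illegal
(6,6): flips 2 -> legal
(6,7): no bracket -> illegal
W mobility = 7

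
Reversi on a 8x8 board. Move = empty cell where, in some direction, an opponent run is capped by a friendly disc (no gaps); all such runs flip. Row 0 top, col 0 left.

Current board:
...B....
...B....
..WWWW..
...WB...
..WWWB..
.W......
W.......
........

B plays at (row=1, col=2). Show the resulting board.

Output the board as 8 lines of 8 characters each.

Place B at (1,2); scan 8 dirs for brackets.
Dir NW: first cell '.' (not opp) -> no flip
Dir N: first cell '.' (not opp) -> no flip
Dir NE: first cell 'B' (not opp) -> no flip
Dir W: first cell '.' (not opp) -> no flip
Dir E: first cell 'B' (not opp) -> no flip
Dir SW: first cell '.' (not opp) -> no flip
Dir S: opp run (2,2), next='.' -> no flip
Dir SE: opp run (2,3) capped by B -> flip
All flips: (2,3)

Answer: ...B....
..BB....
..WBWW..
...WB...
..WWWB..
.W......
W.......
........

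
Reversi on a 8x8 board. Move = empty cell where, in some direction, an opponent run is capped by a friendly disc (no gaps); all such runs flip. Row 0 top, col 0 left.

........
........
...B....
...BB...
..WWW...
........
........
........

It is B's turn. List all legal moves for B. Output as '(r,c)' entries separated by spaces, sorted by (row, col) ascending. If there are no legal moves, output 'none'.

Answer: (5,1) (5,2) (5,3) (5,4) (5,5)

Derivation:
(3,1): no bracket -> illegal
(3,2): no bracket -> illegal
(3,5): no bracket -> illegal
(4,1): no bracket -> illegal
(4,5): no bracket -> illegal
(5,1): flips 1 -> legal
(5,2): flips 1 -> legal
(5,3): flips 1 -> legal
(5,4): flips 1 -> legal
(5,5): flips 1 -> legal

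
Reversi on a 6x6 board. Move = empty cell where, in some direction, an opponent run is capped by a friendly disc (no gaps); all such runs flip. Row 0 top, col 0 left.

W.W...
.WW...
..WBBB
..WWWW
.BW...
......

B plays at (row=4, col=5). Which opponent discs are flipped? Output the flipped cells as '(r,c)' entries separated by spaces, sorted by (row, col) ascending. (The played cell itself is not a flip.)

Answer: (3,4) (3,5)

Derivation:
Dir NW: opp run (3,4) capped by B -> flip
Dir N: opp run (3,5) capped by B -> flip
Dir NE: edge -> no flip
Dir W: first cell '.' (not opp) -> no flip
Dir E: edge -> no flip
Dir SW: first cell '.' (not opp) -> no flip
Dir S: first cell '.' (not opp) -> no flip
Dir SE: edge -> no flip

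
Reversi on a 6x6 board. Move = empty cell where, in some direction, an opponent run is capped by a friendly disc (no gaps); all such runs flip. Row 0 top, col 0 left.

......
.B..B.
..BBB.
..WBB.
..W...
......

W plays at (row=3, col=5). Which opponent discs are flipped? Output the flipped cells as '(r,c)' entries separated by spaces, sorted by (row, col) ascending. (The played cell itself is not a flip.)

Answer: (3,3) (3,4)

Derivation:
Dir NW: opp run (2,4), next='.' -> no flip
Dir N: first cell '.' (not opp) -> no flip
Dir NE: edge -> no flip
Dir W: opp run (3,4) (3,3) capped by W -> flip
Dir E: edge -> no flip
Dir SW: first cell '.' (not opp) -> no flip
Dir S: first cell '.' (not opp) -> no flip
Dir SE: edge -> no flip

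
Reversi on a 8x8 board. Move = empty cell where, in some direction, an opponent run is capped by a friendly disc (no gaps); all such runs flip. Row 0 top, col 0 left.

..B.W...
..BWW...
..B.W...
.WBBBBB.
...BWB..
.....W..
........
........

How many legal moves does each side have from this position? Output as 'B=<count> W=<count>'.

Answer: B=7 W=6

Derivation:
-- B to move --
(0,3): no bracket -> illegal
(0,5): no bracket -> illegal
(1,5): flips 3 -> legal
(2,0): no bracket -> illegal
(2,1): no bracket -> illegal
(2,3): no bracket -> illegal
(2,5): no bracket -> illegal
(3,0): flips 1 -> legal
(4,0): flips 1 -> legal
(4,1): no bracket -> illegal
(4,2): no bracket -> illegal
(4,6): no bracket -> illegal
(5,3): flips 1 -> legal
(5,4): flips 1 -> legal
(5,6): no bracket -> illegal
(6,4): no bracket -> illegal
(6,5): flips 1 -> legal
(6,6): flips 2 -> legal
B mobility = 7
-- W to move --
(0,1): no bracket -> illegal
(0,3): no bracket -> illegal
(1,1): flips 3 -> legal
(2,1): no bracket -> illegal
(2,3): no bracket -> illegal
(2,5): flips 2 -> legal
(2,6): flips 1 -> legal
(2,7): no bracket -> illegal
(3,7): flips 5 -> legal
(4,1): no bracket -> illegal
(4,2): flips 2 -> legal
(4,6): flips 2 -> legal
(4,7): no bracket -> illegal
(5,2): no bracket -> illegal
(5,3): no bracket -> illegal
(5,4): no bracket -> illegal
(5,6): no bracket -> illegal
W mobility = 6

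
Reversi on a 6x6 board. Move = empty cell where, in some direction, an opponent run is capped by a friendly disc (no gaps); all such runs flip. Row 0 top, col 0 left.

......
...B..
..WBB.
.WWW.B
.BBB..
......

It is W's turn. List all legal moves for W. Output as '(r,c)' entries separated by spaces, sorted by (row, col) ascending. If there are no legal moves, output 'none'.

(0,2): no bracket -> illegal
(0,3): flips 2 -> legal
(0,4): flips 1 -> legal
(1,2): no bracket -> illegal
(1,4): flips 1 -> legal
(1,5): flips 1 -> legal
(2,5): flips 2 -> legal
(3,0): no bracket -> illegal
(3,4): no bracket -> illegal
(4,0): no bracket -> illegal
(4,4): no bracket -> illegal
(4,5): no bracket -> illegal
(5,0): flips 1 -> legal
(5,1): flips 2 -> legal
(5,2): flips 1 -> legal
(5,3): flips 2 -> legal
(5,4): flips 1 -> legal

Answer: (0,3) (0,4) (1,4) (1,5) (2,5) (5,0) (5,1) (5,2) (5,3) (5,4)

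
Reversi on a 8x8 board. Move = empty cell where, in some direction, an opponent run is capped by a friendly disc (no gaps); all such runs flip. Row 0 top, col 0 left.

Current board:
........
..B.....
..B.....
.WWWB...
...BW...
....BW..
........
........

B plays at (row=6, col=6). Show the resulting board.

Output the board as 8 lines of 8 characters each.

Place B at (6,6); scan 8 dirs for brackets.
Dir NW: opp run (5,5) (4,4) (3,3) capped by B -> flip
Dir N: first cell '.' (not opp) -> no flip
Dir NE: first cell '.' (not opp) -> no flip
Dir W: first cell '.' (not opp) -> no flip
Dir E: first cell '.' (not opp) -> no flip
Dir SW: first cell '.' (not opp) -> no flip
Dir S: first cell '.' (not opp) -> no flip
Dir SE: first cell '.' (not opp) -> no flip
All flips: (3,3) (4,4) (5,5)

Answer: ........
..B.....
..B.....
.WWBB...
...BB...
....BB..
......B.
........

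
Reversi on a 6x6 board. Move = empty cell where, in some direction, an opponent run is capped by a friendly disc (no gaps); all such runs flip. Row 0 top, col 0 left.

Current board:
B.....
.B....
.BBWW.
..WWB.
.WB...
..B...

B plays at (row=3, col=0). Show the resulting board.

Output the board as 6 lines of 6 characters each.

Answer: B.....
.B....
.BBWW.
B.WWB.
.BB...
..B...

Derivation:
Place B at (3,0); scan 8 dirs for brackets.
Dir NW: edge -> no flip
Dir N: first cell '.' (not opp) -> no flip
Dir NE: first cell 'B' (not opp) -> no flip
Dir W: edge -> no flip
Dir E: first cell '.' (not opp) -> no flip
Dir SW: edge -> no flip
Dir S: first cell '.' (not opp) -> no flip
Dir SE: opp run (4,1) capped by B -> flip
All flips: (4,1)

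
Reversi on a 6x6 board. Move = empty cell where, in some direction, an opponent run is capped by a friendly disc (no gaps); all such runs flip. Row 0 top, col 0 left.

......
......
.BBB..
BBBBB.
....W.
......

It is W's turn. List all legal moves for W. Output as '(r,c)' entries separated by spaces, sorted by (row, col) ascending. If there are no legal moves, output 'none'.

(1,0): no bracket -> illegal
(1,1): flips 2 -> legal
(1,2): no bracket -> illegal
(1,3): no bracket -> illegal
(1,4): no bracket -> illegal
(2,0): no bracket -> illegal
(2,4): flips 1 -> legal
(2,5): no bracket -> illegal
(3,5): no bracket -> illegal
(4,0): no bracket -> illegal
(4,1): no bracket -> illegal
(4,2): no bracket -> illegal
(4,3): no bracket -> illegal
(4,5): no bracket -> illegal

Answer: (1,1) (2,4)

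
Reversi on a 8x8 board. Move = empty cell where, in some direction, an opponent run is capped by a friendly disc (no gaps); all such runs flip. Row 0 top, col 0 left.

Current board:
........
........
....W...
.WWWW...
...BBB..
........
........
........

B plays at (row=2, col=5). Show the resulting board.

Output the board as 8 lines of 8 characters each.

Place B at (2,5); scan 8 dirs for brackets.
Dir NW: first cell '.' (not opp) -> no flip
Dir N: first cell '.' (not opp) -> no flip
Dir NE: first cell '.' (not opp) -> no flip
Dir W: opp run (2,4), next='.' -> no flip
Dir E: first cell '.' (not opp) -> no flip
Dir SW: opp run (3,4) capped by B -> flip
Dir S: first cell '.' (not opp) -> no flip
Dir SE: first cell '.' (not opp) -> no flip
All flips: (3,4)

Answer: ........
........
....WB..
.WWWB...
...BBB..
........
........
........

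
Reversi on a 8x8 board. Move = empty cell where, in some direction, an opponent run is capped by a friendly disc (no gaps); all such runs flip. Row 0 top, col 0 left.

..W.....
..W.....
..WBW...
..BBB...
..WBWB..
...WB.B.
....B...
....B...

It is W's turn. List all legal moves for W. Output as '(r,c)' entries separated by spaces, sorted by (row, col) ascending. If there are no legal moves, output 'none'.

(1,3): flips 3 -> legal
(1,4): no bracket -> illegal
(2,1): no bracket -> illegal
(2,5): no bracket -> illegal
(3,1): no bracket -> illegal
(3,5): no bracket -> illegal
(3,6): no bracket -> illegal
(4,1): no bracket -> illegal
(4,6): flips 1 -> legal
(4,7): no bracket -> illegal
(5,2): no bracket -> illegal
(5,5): flips 1 -> legal
(5,7): no bracket -> illegal
(6,3): no bracket -> illegal
(6,5): no bracket -> illegal
(6,6): no bracket -> illegal
(6,7): flips 4 -> legal
(7,3): no bracket -> illegal
(7,5): flips 1 -> legal

Answer: (1,3) (4,6) (5,5) (6,7) (7,5)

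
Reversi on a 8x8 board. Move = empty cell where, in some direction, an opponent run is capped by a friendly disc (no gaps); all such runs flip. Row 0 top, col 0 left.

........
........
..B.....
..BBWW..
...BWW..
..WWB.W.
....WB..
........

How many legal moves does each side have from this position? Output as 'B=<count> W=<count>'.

-- B to move --
(2,3): no bracket -> illegal
(2,4): flips 2 -> legal
(2,5): flips 1 -> legal
(2,6): no bracket -> illegal
(3,6): flips 3 -> legal
(4,1): no bracket -> illegal
(4,2): no bracket -> illegal
(4,6): flips 2 -> legal
(4,7): flips 1 -> legal
(5,1): flips 2 -> legal
(5,5): flips 1 -> legal
(5,7): no bracket -> illegal
(6,1): flips 1 -> legal
(6,2): no bracket -> illegal
(6,3): flips 2 -> legal
(6,6): no bracket -> illegal
(6,7): no bracket -> illegal
(7,3): no bracket -> illegal
(7,4): flips 1 -> legal
(7,5): no bracket -> illegal
B mobility = 10
-- W to move --
(1,1): flips 2 -> legal
(1,2): no bracket -> illegal
(1,3): no bracket -> illegal
(2,1): no bracket -> illegal
(2,3): flips 2 -> legal
(2,4): no bracket -> illegal
(3,1): flips 2 -> legal
(4,1): no bracket -> illegal
(4,2): flips 1 -> legal
(5,5): flips 1 -> legal
(6,3): flips 1 -> legal
(6,6): flips 1 -> legal
(7,4): flips 1 -> legal
(7,5): no bracket -> illegal
(7,6): no bracket -> illegal
W mobility = 8

Answer: B=10 W=8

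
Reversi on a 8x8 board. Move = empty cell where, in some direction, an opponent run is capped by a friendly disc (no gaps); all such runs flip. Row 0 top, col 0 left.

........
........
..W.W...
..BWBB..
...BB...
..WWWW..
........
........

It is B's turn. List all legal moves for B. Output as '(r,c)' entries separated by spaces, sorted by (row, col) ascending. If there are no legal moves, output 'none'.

(1,1): flips 2 -> legal
(1,2): flips 1 -> legal
(1,3): flips 1 -> legal
(1,4): flips 1 -> legal
(1,5): no bracket -> illegal
(2,1): no bracket -> illegal
(2,3): flips 1 -> legal
(2,5): no bracket -> illegal
(3,1): no bracket -> illegal
(4,1): no bracket -> illegal
(4,2): no bracket -> illegal
(4,5): no bracket -> illegal
(4,6): no bracket -> illegal
(5,1): no bracket -> illegal
(5,6): no bracket -> illegal
(6,1): flips 1 -> legal
(6,2): flips 1 -> legal
(6,3): flips 1 -> legal
(6,4): flips 1 -> legal
(6,5): flips 1 -> legal
(6,6): flips 1 -> legal

Answer: (1,1) (1,2) (1,3) (1,4) (2,3) (6,1) (6,2) (6,3) (6,4) (6,5) (6,6)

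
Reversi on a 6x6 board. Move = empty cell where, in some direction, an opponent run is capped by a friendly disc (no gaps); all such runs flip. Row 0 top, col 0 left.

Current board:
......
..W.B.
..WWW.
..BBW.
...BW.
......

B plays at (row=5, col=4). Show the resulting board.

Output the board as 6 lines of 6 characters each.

Place B at (5,4); scan 8 dirs for brackets.
Dir NW: first cell 'B' (not opp) -> no flip
Dir N: opp run (4,4) (3,4) (2,4) capped by B -> flip
Dir NE: first cell '.' (not opp) -> no flip
Dir W: first cell '.' (not opp) -> no flip
Dir E: first cell '.' (not opp) -> no flip
Dir SW: edge -> no flip
Dir S: edge -> no flip
Dir SE: edge -> no flip
All flips: (2,4) (3,4) (4,4)

Answer: ......
..W.B.
..WWB.
..BBB.
...BB.
....B.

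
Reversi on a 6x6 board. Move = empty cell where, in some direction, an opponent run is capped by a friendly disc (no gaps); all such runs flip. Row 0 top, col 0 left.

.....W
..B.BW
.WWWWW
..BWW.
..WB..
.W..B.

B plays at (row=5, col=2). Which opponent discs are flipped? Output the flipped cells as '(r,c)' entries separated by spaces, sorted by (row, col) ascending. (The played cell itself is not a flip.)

Dir NW: first cell '.' (not opp) -> no flip
Dir N: opp run (4,2) capped by B -> flip
Dir NE: first cell 'B' (not opp) -> no flip
Dir W: opp run (5,1), next='.' -> no flip
Dir E: first cell '.' (not opp) -> no flip
Dir SW: edge -> no flip
Dir S: edge -> no flip
Dir SE: edge -> no flip

Answer: (4,2)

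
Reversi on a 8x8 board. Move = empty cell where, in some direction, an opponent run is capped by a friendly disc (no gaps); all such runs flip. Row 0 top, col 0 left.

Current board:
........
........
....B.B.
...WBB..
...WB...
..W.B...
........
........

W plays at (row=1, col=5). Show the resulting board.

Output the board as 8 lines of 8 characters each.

Place W at (1,5); scan 8 dirs for brackets.
Dir NW: first cell '.' (not opp) -> no flip
Dir N: first cell '.' (not opp) -> no flip
Dir NE: first cell '.' (not opp) -> no flip
Dir W: first cell '.' (not opp) -> no flip
Dir E: first cell '.' (not opp) -> no flip
Dir SW: opp run (2,4) capped by W -> flip
Dir S: first cell '.' (not opp) -> no flip
Dir SE: opp run (2,6), next='.' -> no flip
All flips: (2,4)

Answer: ........
.....W..
....W.B.
...WBB..
...WB...
..W.B...
........
........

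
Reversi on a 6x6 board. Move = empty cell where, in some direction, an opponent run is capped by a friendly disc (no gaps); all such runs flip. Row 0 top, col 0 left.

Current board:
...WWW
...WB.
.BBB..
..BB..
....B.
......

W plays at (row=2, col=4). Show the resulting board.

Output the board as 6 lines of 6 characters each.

Place W at (2,4); scan 8 dirs for brackets.
Dir NW: first cell 'W' (not opp) -> no flip
Dir N: opp run (1,4) capped by W -> flip
Dir NE: first cell '.' (not opp) -> no flip
Dir W: opp run (2,3) (2,2) (2,1), next='.' -> no flip
Dir E: first cell '.' (not opp) -> no flip
Dir SW: opp run (3,3), next='.' -> no flip
Dir S: first cell '.' (not opp) -> no flip
Dir SE: first cell '.' (not opp) -> no flip
All flips: (1,4)

Answer: ...WWW
...WW.
.BBBW.
..BB..
....B.
......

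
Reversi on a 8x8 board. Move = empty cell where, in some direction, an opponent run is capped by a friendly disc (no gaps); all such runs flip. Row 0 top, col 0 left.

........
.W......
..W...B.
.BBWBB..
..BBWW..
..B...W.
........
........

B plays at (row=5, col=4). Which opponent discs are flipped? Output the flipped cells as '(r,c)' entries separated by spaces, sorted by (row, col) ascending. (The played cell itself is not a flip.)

Answer: (4,4)

Derivation:
Dir NW: first cell 'B' (not opp) -> no flip
Dir N: opp run (4,4) capped by B -> flip
Dir NE: opp run (4,5), next='.' -> no flip
Dir W: first cell '.' (not opp) -> no flip
Dir E: first cell '.' (not opp) -> no flip
Dir SW: first cell '.' (not opp) -> no flip
Dir S: first cell '.' (not opp) -> no flip
Dir SE: first cell '.' (not opp) -> no flip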